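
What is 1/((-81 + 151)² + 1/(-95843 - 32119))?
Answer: 127962/627013799 ≈ 0.00020408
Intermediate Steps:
1/((-81 + 151)² + 1/(-95843 - 32119)) = 1/(70² + 1/(-127962)) = 1/(4900 - 1/127962) = 1/(627013799/127962) = 127962/627013799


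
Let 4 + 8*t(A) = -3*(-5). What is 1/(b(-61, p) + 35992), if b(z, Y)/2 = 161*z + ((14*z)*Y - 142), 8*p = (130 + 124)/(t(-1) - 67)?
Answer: 75/1266926 ≈ 5.9198e-5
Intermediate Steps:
t(A) = 11/8 (t(A) = -½ + (-3*(-5))/8 = -½ + (⅛)*15 = -½ + 15/8 = 11/8)
p = -254/525 (p = ((130 + 124)/(11/8 - 67))/8 = (254/(-525/8))/8 = (254*(-8/525))/8 = (⅛)*(-2032/525) = -254/525 ≈ -0.48381)
b(z, Y) = -284 + 322*z + 28*Y*z (b(z, Y) = 2*(161*z + ((14*z)*Y - 142)) = 2*(161*z + (14*Y*z - 142)) = 2*(161*z + (-142 + 14*Y*z)) = 2*(-142 + 161*z + 14*Y*z) = -284 + 322*z + 28*Y*z)
1/(b(-61, p) + 35992) = 1/((-284 + 322*(-61) + 28*(-254/525)*(-61)) + 35992) = 1/((-284 - 19642 + 61976/75) + 35992) = 1/(-1432474/75 + 35992) = 1/(1266926/75) = 75/1266926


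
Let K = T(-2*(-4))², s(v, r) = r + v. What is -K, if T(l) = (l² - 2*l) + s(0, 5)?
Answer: -2809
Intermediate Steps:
T(l) = 5 + l² - 2*l (T(l) = (l² - 2*l) + (5 + 0) = (l² - 2*l) + 5 = 5 + l² - 2*l)
K = 2809 (K = (5 + (-2*(-4))² - (-4)*(-4))² = (5 + 8² - 2*8)² = (5 + 64 - 16)² = 53² = 2809)
-K = -1*2809 = -2809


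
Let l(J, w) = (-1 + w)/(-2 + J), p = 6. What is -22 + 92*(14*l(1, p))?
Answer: -6462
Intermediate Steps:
l(J, w) = (-1 + w)/(-2 + J)
-22 + 92*(14*l(1, p)) = -22 + 92*(14*((-1 + 6)/(-2 + 1))) = -22 + 92*(14*(5/(-1))) = -22 + 92*(14*(-1*5)) = -22 + 92*(14*(-5)) = -22 + 92*(-70) = -22 - 6440 = -6462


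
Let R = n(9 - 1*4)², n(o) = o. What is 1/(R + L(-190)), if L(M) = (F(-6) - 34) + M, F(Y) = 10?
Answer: -1/189 ≈ -0.0052910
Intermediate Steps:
R = 25 (R = (9 - 1*4)² = (9 - 4)² = 5² = 25)
L(M) = -24 + M (L(M) = (10 - 34) + M = -24 + M)
1/(R + L(-190)) = 1/(25 + (-24 - 190)) = 1/(25 - 214) = 1/(-189) = -1/189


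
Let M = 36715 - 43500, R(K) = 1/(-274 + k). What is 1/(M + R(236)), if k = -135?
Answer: -409/2775066 ≈ -0.00014738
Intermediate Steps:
R(K) = -1/409 (R(K) = 1/(-274 - 135) = 1/(-409) = -1/409)
M = -6785
1/(M + R(236)) = 1/(-6785 - 1/409) = 1/(-2775066/409) = -409/2775066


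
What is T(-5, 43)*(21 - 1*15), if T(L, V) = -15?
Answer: -90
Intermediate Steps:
T(-5, 43)*(21 - 1*15) = -15*(21 - 1*15) = -15*(21 - 15) = -15*6 = -90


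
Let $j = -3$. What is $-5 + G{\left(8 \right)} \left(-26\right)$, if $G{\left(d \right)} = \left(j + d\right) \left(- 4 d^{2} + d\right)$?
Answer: $32235$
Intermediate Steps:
$G{\left(d \right)} = \left(-3 + d\right) \left(d - 4 d^{2}\right)$ ($G{\left(d \right)} = \left(-3 + d\right) \left(- 4 d^{2} + d\right) = \left(-3 + d\right) \left(d - 4 d^{2}\right)$)
$-5 + G{\left(8 \right)} \left(-26\right) = -5 + 8 \left(-3 - 4 \cdot 8^{2} + 13 \cdot 8\right) \left(-26\right) = -5 + 8 \left(-3 - 256 + 104\right) \left(-26\right) = -5 + 8 \left(-155\right) \left(-26\right) = -5 - -32240 = -5 + 32240 = 32235$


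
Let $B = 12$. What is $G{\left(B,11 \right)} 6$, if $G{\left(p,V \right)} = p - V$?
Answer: $6$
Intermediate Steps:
$G{\left(B,11 \right)} 6 = \left(12 - 11\right) 6 = 1 \cdot 6 = 6$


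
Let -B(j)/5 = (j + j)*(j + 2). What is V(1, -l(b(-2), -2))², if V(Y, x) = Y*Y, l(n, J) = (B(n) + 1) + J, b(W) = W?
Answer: 1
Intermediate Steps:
B(j) = -10*j*(2 + j) (B(j) = -5*(j + j)*(j + 2) = -5*2*j*(2 + j) = -10*j*(2 + j))
l(n, J) = 1 + J - 10*n*(2 + n) (l(n, J) = (-10*n*(2 + n) + 1) + J = (1 - 10*n*(2 + n)) + J = 1 + J - 10*n*(2 + n))
V(Y, x) = Y²
V(1, -l(b(-2), -2))² = (1²)² = 1² = 1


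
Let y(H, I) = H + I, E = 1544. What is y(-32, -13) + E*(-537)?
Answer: -829173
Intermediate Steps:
y(-32, -13) + E*(-537) = (-32 - 13) + 1544*(-537) = -45 - 829128 = -829173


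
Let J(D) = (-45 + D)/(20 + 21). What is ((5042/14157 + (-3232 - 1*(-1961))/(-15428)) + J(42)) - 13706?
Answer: -122733711985561/8954982036 ≈ -13706.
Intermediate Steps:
J(D) = -45/41 + D/41 (J(D) = (-45 + D)/41 = (-45 + D)*(1/41) = -45/41 + D/41)
((5042/14157 + (-3232 - 1*(-1961))/(-15428)) + J(42)) - 13706 = ((5042/14157 + (-3232 - 1*(-1961))/(-15428)) + (-45/41 + (1/41)*42)) - 13706 = ((5042*(1/14157) + (-3232 + 1961)*(-1/15428)) + (-45/41 + 42/41)) - 13706 = ((5042/14157 - 1271*(-1/15428)) - 3/41) - 13706 = ((5042/14157 + 1271/15428) - 3/41) - 13706 = (95781523/218414196 - 3/41) - 13706 = 3271799855/8954982036 - 13706 = -122733711985561/8954982036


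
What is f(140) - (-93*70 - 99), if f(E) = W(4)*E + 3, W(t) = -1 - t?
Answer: 5912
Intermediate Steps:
f(E) = 3 - 5*E (f(E) = (-1 - 1*4)*E + 3 = (-1 - 4)*E + 3 = -5*E + 3 = 3 - 5*E)
f(140) - (-93*70 - 99) = (3 - 5*140) - (-93*70 - 99) = (3 - 700) - (-6510 - 99) = -697 - 1*(-6609) = -697 + 6609 = 5912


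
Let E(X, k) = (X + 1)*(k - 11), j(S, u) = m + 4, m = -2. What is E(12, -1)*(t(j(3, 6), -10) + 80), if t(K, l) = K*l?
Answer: -9360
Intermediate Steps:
j(S, u) = 2 (j(S, u) = -2 + 4 = 2)
E(X, k) = (1 + X)*(-11 + k)
E(12, -1)*(t(j(3, 6), -10) + 80) = (-11 - 1 - 11*12 + 12*(-1))*(2*(-10) + 80) = (-11 - 1 - 132 - 12)*(-20 + 80) = -156*60 = -9360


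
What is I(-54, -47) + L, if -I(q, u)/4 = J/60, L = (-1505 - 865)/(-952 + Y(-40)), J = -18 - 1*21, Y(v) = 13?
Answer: 8019/1565 ≈ 5.1240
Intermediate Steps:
J = -39 (J = -18 - 21 = -39)
L = 790/313 (L = (-1505 - 865)/(-952 + 13) = -2370/(-939) = -2370*(-1/939) = 790/313 ≈ 2.5240)
I(q, u) = 13/5 (I(q, u) = -(-156)/60 = -4*(-13/20) = 13/5)
I(-54, -47) + L = 13/5 + 790/313 = 8019/1565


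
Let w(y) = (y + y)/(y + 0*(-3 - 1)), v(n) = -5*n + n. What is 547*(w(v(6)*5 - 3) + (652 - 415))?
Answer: 130733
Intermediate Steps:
v(n) = -4*n
w(y) = 2 (w(y) = (2*y)/(y + 0*(-4)) = (2*y)/(y + 0) = (2*y)/y = 2)
547*(w(v(6)*5 - 3) + (652 - 415)) = 547*(2 + (652 - 415)) = 547*(2 + 237) = 547*239 = 130733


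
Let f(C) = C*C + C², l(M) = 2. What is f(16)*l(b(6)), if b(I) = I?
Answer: 1024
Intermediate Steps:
f(C) = 2*C² (f(C) = C² + C² = 2*C²)
f(16)*l(b(6)) = (2*16²)*2 = (2*256)*2 = 512*2 = 1024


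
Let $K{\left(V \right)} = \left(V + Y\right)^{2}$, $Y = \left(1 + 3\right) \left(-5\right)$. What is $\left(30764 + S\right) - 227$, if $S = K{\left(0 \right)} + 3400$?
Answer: $34337$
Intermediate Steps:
$Y = -20$ ($Y = 4 \left(-5\right) = -20$)
$K{\left(V \right)} = \left(-20 + V\right)^{2}$ ($K{\left(V \right)} = \left(V - 20\right)^{2} = \left(-20 + V\right)^{2}$)
$S = 3800$ ($S = \left(-20 + 0\right)^{2} + 3400 = \left(-20\right)^{2} + 3400 = 400 + 3400 = 3800$)
$\left(30764 + S\right) - 227 = \left(30764 + 3800\right) - 227 = 34564 - 227 = 34337$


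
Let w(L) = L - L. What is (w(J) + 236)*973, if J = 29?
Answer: 229628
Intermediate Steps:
w(L) = 0
(w(J) + 236)*973 = (0 + 236)*973 = 236*973 = 229628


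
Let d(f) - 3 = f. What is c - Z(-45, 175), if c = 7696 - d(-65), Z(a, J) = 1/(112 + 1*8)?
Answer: 930959/120 ≈ 7758.0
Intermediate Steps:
d(f) = 3 + f
Z(a, J) = 1/120 (Z(a, J) = 1/(112 + 8) = 1/120)
c = 7758 (c = 7696 - (3 - 65) = 7696 - 1*(-62) = 7696 + 62 = 7758)
c - Z(-45, 175) = 7758 - 1*1/120 = 7758 - 1/120 = 930959/120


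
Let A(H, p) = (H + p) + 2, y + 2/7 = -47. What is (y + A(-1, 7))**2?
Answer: 75625/49 ≈ 1543.4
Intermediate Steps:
y = -331/7 (y = -2/7 - 47 = -331/7 ≈ -47.286)
A(H, p) = 2 + H + p
(y + A(-1, 7))**2 = (-331/7 + (2 - 1 + 7))**2 = (-331/7 + 8)**2 = (-275/7)**2 = 75625/49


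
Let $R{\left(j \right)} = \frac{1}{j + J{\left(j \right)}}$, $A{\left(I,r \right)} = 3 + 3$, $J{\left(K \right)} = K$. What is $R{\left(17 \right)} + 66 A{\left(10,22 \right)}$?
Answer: $\frac{13465}{34} \approx 396.03$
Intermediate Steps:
$A{\left(I,r \right)} = 6$
$R{\left(j \right)} = \frac{1}{2 j}$ ($R{\left(j \right)} = \frac{1}{j + j} = \frac{1}{2 j}$)
$R{\left(17 \right)} + 66 A{\left(10,22 \right)} = \frac{1}{2 \cdot 17} + 66 \cdot 6 = \frac{1}{2} \cdot \frac{1}{17} + 396 = \frac{1}{34} + 396 = \frac{13465}{34}$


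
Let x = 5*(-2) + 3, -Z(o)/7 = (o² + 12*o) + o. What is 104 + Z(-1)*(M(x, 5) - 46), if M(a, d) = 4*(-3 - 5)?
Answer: -6448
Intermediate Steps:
Z(o) = -91*o - 7*o² (Z(o) = -7*((o² + 12*o) + o) = -7*(o² + 13*o) = -91*o - 7*o²)
x = -7 (x = -10 + 3 = -7)
M(a, d) = -32 (M(a, d) = 4*(-8) = -32)
104 + Z(-1)*(M(x, 5) - 46) = 104 + (-7*(-1)*(13 - 1))*(-32 - 46) = 104 - 7*(-1)*12*(-78) = 104 + 84*(-78) = 104 - 6552 = -6448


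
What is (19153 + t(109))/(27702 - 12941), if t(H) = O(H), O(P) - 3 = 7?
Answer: 19163/14761 ≈ 1.2982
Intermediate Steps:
O(P) = 10 (O(P) = 3 + 7 = 10)
t(H) = 10
(19153 + t(109))/(27702 - 12941) = (19153 + 10)/(27702 - 12941) = 19163/14761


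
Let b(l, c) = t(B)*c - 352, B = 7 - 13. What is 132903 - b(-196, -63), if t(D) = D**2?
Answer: 135523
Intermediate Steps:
B = -6
b(l, c) = -352 + 36*c (b(l, c) = (-6)**2*c - 352 = 36*c - 352 = -352 + 36*c)
132903 - b(-196, -63) = 132903 - (-352 + 36*(-63)) = 132903 - (-352 - 2268) = 132903 - 1*(-2620) = 132903 + 2620 = 135523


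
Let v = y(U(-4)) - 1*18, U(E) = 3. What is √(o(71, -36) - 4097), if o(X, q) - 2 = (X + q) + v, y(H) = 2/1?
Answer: 2*I*√1019 ≈ 63.844*I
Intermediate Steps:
y(H) = 2 (y(H) = 2*1 = 2)
v = -16 (v = 2 - 1*18 = 2 - 18 = -16)
o(X, q) = -14 + X + q (o(X, q) = 2 + ((X + q) - 16) = 2 + (-16 + X + q) = -14 + X + q)
√(o(71, -36) - 4097) = √((-14 + 71 - 36) - 4097) = √(21 - 4097) = √(-4076) = 2*I*√1019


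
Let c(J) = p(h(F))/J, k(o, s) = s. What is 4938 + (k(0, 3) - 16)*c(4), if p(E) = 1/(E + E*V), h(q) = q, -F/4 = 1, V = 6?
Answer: 553069/112 ≈ 4938.1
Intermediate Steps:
F = -4 (F = -4*1 = -4)
p(E) = 1/(7*E) (p(E) = 1/(E + E*6) = 1/(E + 6*E) = 1/(7*E))
c(J) = -1/(28*J) (c(J) = ((1/7)/(-4))/J = ((1/7)*(-1/4))/J = -1/(28*J))
4938 + (k(0, 3) - 16)*c(4) = 4938 + (3 - 16)*(-1/28/4) = 4938 - (-13)/(28*4) = 4938 - 13*(-1/112) = 4938 + 13/112 = 553069/112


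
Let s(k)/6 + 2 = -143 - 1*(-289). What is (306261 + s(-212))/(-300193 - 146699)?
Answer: -102375/148964 ≈ -0.68725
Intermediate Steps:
s(k) = 864 (s(k) = -12 + 6*(-143 - 1*(-289)) = -12 + 6*(-143 + 289) = -12 + 6*146 = -12 + 876 = 864)
(306261 + s(-212))/(-300193 - 146699) = (306261 + 864)/(-300193 - 146699) = 307125/(-446892) = 307125*(-1/446892) = -102375/148964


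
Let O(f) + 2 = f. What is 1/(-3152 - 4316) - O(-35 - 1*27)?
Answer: 477951/7468 ≈ 64.000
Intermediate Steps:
O(f) = -2 + f
1/(-3152 - 4316) - O(-35 - 1*27) = 1/(-3152 - 4316) - (-2 + (-35 - 1*27)) = 1/(-7468) - (-2 + (-35 - 27)) = -1/7468 - (-2 - 62) = -1/7468 - 1*(-64) = -1/7468 + 64 = 477951/7468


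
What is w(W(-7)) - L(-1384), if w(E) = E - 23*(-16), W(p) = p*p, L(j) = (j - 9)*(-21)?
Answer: -28836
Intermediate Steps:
L(j) = 189 - 21*j (L(j) = (-9 + j)*(-21) = 189 - 21*j)
W(p) = p**2
w(E) = 368 + E (w(E) = E + 368 = 368 + E)
w(W(-7)) - L(-1384) = (368 + (-7)**2) - (189 - 21*(-1384)) = (368 + 49) - (189 + 29064) = 417 - 1*29253 = 417 - 29253 = -28836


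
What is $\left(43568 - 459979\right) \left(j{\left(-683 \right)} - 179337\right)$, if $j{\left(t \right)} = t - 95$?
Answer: $75001867265$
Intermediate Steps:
$j{\left(t \right)} = -95 + t$ ($j{\left(t \right)} = t - 95 = -95 + t$)
$\left(43568 - 459979\right) \left(j{\left(-683 \right)} - 179337\right) = \left(43568 - 459979\right) \left(\left(-95 - 683\right) - 179337\right) = - 416411 \left(-778 - 179337\right) = \left(-416411\right) \left(-180115\right) = 75001867265$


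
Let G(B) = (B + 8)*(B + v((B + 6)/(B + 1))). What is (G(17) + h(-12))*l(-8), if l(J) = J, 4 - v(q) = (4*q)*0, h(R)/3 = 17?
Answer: -4608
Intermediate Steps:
h(R) = 51 (h(R) = 3*17 = 51)
v(q) = 4 (v(q) = 4 - 4*q*0 = 4 - 1*0 = 4 + 0 = 4)
G(B) = (4 + B)*(8 + B) (G(B) = (B + 8)*(B + 4) = (8 + B)*(4 + B) = (4 + B)*(8 + B))
(G(17) + h(-12))*l(-8) = ((32 + 17² + 12*17) + 51)*(-8) = ((32 + 289 + 204) + 51)*(-8) = (525 + 51)*(-8) = 576*(-8) = -4608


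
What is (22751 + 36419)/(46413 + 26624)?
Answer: 59170/73037 ≈ 0.81014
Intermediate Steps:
(22751 + 36419)/(46413 + 26624) = 59170/73037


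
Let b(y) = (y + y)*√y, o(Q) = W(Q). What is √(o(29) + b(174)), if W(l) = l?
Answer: √(29 + 348*√174) ≈ 67.966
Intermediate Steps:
o(Q) = Q
b(y) = 2*y^(3/2) (b(y) = (2*y)*√y = 2*y^(3/2))
√(o(29) + b(174)) = √(29 + 2*174^(3/2)) = √(29 + 2*(174*√174)) = √(29 + 348*√174)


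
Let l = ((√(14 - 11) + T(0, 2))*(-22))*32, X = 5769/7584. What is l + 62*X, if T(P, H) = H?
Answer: -1720099/1264 - 704*√3 ≈ -2580.2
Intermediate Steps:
X = 1923/2528 (X = 5769*(1/7584) = 1923/2528 ≈ 0.76068)
l = -1408 - 704*√3 (l = ((√(14 - 11) + 2)*(-22))*32 = ((√3 + 2)*(-22))*32 = ((2 + √3)*(-22))*32 = (-44 - 22*√3)*32 = -1408 - 704*√3 ≈ -2627.4)
l + 62*X = (-1408 - 704*√3) + 62*(1923/2528) = (-1408 - 704*√3) + 59613/1264 = -1720099/1264 - 704*√3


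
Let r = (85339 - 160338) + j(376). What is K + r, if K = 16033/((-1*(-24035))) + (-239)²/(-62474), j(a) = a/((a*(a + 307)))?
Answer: -76916770172874459/1025567248970 ≈ -74999.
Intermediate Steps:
j(a) = 1/(307 + a) (j(a) = a/((a*(307 + a))) = a*(1/(a*(307 + a))) = 1/(307 + a))
K = -371257593/1501562590 (K = 16033/24035 + 57121*(-1/62474) = 16033*(1/24035) - 57121/62474 = 16033/24035 - 57121/62474 = -371257593/1501562590 ≈ -0.24725)
r = -51224316/683 (r = (85339 - 160338) + 1/(307 + 376) = -74999 + 1/683 = -51224316/683 ≈ -74999.)
K + r = -371257593/1501562590 - 51224316/683 = -76916770172874459/1025567248970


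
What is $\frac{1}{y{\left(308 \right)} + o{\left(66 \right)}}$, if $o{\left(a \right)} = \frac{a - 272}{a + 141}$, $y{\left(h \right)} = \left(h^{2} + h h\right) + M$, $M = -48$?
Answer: $\frac{207}{39263554} \approx 5.2721 \cdot 10^{-6}$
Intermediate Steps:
$y{\left(h \right)} = -48 + 2 h^{2}$ ($y{\left(h \right)} = \left(h^{2} + h h\right) - 48 = \left(h^{2} + h^{2}\right) - 48 = 2 h^{2} - 48 = -48 + 2 h^{2}$)
$o{\left(a \right)} = \frac{-272 + a}{141 + a}$
$\frac{1}{y{\left(308 \right)} + o{\left(66 \right)}} = \frac{1}{\left(-48 + 2 \cdot 308^{2}\right) + \frac{-272 + 66}{141 + 66}} = \frac{1}{\left(-48 + 2 \cdot 94864\right) + \frac{1}{207} \left(-206\right)} = \frac{1}{\left(-48 + 189728\right) + \frac{1}{207} \left(-206\right)} = \frac{1}{189680 - \frac{206}{207}} = \frac{1}{\frac{39263554}{207}} = \frac{207}{39263554}$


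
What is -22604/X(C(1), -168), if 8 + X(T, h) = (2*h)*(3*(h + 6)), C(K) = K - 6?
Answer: -5651/40822 ≈ -0.13843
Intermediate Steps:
C(K) = -6 + K
X(T, h) = -8 + 2*h*(18 + 3*h) (X(T, h) = -8 + (2*h)*(3*(h + 6)) = -8 + (2*h)*(3*(6 + h)) = -8 + (2*h)*(18 + 3*h) = -8 + 2*h*(18 + 3*h))
-22604/X(C(1), -168) = -22604/(-8 + 6*(-168)**2 + 36*(-168)) = -22604/(-8 + 6*28224 - 6048) = -22604/(-8 + 169344 - 6048) = -22604/163288 = -22604*1/163288 = -5651/40822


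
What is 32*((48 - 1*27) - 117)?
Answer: -3072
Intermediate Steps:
32*((48 - 1*27) - 117) = 32*((48 - 27) - 117) = 32*(21 - 117) = 32*(-96) = -3072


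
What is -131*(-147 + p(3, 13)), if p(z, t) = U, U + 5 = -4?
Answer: 20436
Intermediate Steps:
U = -9 (U = -5 - 4 = -9)
p(z, t) = -9
-131*(-147 + p(3, 13)) = -131*(-147 - 9) = -131*(-156) = 20436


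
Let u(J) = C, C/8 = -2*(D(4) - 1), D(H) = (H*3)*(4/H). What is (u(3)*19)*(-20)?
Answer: 66880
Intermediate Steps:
D(H) = 12 (D(H) = (3*H)*(4/H) = 12)
C = -176 (C = 8*(-2*(12 - 1)) = 8*(-2*11) = 8*(-22) = -176)
u(J) = -176
(u(3)*19)*(-20) = -176*19*(-20) = -3344*(-20) = 66880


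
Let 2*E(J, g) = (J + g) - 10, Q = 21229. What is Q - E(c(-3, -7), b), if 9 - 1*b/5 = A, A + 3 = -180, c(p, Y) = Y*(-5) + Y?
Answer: 20740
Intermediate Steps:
c(p, Y) = -4*Y (c(p, Y) = -5*Y + Y = -4*Y)
A = -183 (A = -3 - 180 = -183)
b = 960 (b = 45 - 5*(-183) = 45 + 915 = 960)
E(J, g) = -5 + J/2 + g/2 (E(J, g) = ((J + g) - 10)/2 = (-10 + J + g)/2 = -5 + J/2 + g/2)
Q - E(c(-3, -7), b) = 21229 - (-5 + (-4*(-7))/2 + (1/2)*960) = 21229 - (-5 + (1/2)*28 + 480) = 21229 - (-5 + 14 + 480) = 21229 - 1*489 = 21229 - 489 = 20740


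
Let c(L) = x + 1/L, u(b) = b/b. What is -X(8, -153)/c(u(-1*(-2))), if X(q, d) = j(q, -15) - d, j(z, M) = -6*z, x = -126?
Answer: 21/25 ≈ 0.84000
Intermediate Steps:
X(q, d) = -d - 6*q (X(q, d) = -6*q - d = -d - 6*q)
u(b) = 1
c(L) = -126 + 1/L
-X(8, -153)/c(u(-1*(-2))) = -(-1*(-153) - 6*8)/(-126 + 1/1) = -(153 - 48)/(-126 + 1) = -105/(-125) = -105*(-1)/125 = -1*(-21/25) = 21/25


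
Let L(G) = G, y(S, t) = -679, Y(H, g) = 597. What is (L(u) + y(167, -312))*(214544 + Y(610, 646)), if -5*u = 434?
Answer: -823774889/5 ≈ -1.6475e+8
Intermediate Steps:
u = -434/5 (u = -⅕*434 = -434/5 ≈ -86.800)
(L(u) + y(167, -312))*(214544 + Y(610, 646)) = (-434/5 - 679)*(214544 + 597) = -3829/5*215141 = -823774889/5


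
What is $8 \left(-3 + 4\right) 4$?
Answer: $32$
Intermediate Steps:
$8 \left(-3 + 4\right) 4 = 8 \cdot 1 \cdot 4 = 8 \cdot 4 = 32$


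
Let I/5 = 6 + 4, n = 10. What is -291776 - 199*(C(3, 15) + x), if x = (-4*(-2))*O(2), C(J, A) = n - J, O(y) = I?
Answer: -372769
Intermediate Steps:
I = 50 (I = 5*(6 + 4) = 5*10 = 50)
O(y) = 50
C(J, A) = 10 - J
x = 400 (x = -4*(-2)*50 = 8*50 = 400)
-291776 - 199*(C(3, 15) + x) = -291776 - 199*((10 - 1*3) + 400) = -291776 - 199*((10 - 3) + 400) = -291776 - 199*(7 + 400) = -291776 - 199*407 = -291776 - 1*80993 = -291776 - 80993 = -372769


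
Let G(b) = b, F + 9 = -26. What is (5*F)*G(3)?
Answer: -525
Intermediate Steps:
F = -35 (F = -9 - 26 = -35)
(5*F)*G(3) = (5*(-35))*3 = -175*3 = -525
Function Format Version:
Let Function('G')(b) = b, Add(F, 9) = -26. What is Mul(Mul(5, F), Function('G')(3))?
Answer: -525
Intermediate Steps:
F = -35 (F = Add(-9, -26) = -35)
Mul(Mul(5, F), Function('G')(3)) = Mul(Mul(5, -35), 3) = Mul(-175, 3) = -525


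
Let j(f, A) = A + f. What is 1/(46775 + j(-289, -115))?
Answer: 1/46371 ≈ 2.1565e-5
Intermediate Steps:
1/(46775 + j(-289, -115)) = 1/(46775 + (-115 - 289)) = 1/(46775 - 404) = 1/46371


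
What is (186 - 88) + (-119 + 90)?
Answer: 69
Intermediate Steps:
(186 - 88) + (-119 + 90) = 98 - 29 = 69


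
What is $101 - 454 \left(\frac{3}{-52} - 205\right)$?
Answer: $\frac{2423127}{26} \approx 93197.0$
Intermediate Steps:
$101 - 454 \left(\frac{3}{-52} - 205\right) = 101 - 454 \left(3 \left(- \frac{1}{52}\right) - 205\right) = 101 - 454 \left(- \frac{3}{52} - 205\right) = 101 - - \frac{2420501}{26} = 101 + \frac{2420501}{26} = \frac{2423127}{26}$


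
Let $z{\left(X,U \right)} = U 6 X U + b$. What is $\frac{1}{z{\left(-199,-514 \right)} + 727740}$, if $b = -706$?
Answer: $- \frac{1}{314722990} \approx -3.1774 \cdot 10^{-9}$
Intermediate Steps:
$z{\left(X,U \right)} = -706 + 6 X U^{2}$ ($z{\left(X,U \right)} = U 6 X U - 706 = 6 U X U - 706 = 6 X U^{2} - 706 = -706 + 6 X U^{2}$)
$\frac{1}{z{\left(-199,-514 \right)} + 727740} = \frac{1}{\left(-706 + 6 \left(-199\right) \left(-514\right)^{2}\right) + 727740} = \frac{1}{\left(-706 + 6 \left(-199\right) 264196\right) + 727740} = \frac{1}{\left(-706 - 315450024\right) + 727740} = \frac{1}{-315450730 + 727740} = \frac{1}{-314722990} = - \frac{1}{314722990}$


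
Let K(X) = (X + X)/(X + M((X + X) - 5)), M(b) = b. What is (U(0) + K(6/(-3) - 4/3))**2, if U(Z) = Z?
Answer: 16/81 ≈ 0.19753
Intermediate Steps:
K(X) = 2*X/(-5 + 3*X) (K(X) = (X + X)/(X + ((X + X) - 5)) = (2*X)/(X + (2*X - 5)) = (2*X)/(X + (-5 + 2*X)) = (2*X)/(-5 + 3*X) = 2*X/(-5 + 3*X))
(U(0) + K(6/(-3) - 4/3))**2 = (0 + 2*(6/(-3) - 4/3)/(-5 + 3*(6/(-3) - 4/3)))**2 = (0 + 2*(6*(-1/3) - 4*1/3)/(-5 + 3*(6*(-1/3) - 4*1/3)))**2 = (0 + 2*(-2 - 4/3)/(-5 + 3*(-2 - 4/3)))**2 = (0 + 2*(-10/3)/(-5 + 3*(-10/3)))**2 = (0 + 2*(-10/3)/(-5 - 10))**2 = (0 + 2*(-10/3)/(-15))**2 = (0 + 2*(-10/3)*(-1/15))**2 = (0 + 4/9)**2 = (4/9)**2 = 16/81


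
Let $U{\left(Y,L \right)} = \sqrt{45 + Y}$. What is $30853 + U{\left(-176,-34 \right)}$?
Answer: $30853 + i \sqrt{131} \approx 30853.0 + 11.446 i$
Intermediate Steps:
$30853 + U{\left(-176,-34 \right)} = 30853 + \sqrt{45 - 176} = 30853 + \sqrt{-131} = 30853 + i \sqrt{131}$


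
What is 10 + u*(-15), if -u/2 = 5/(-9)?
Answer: -20/3 ≈ -6.6667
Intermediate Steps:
u = 10/9 (u = -10/(-9) = -10*(-1)/9 = -2*(-5/9) = 10/9 ≈ 1.1111)
10 + u*(-15) = 10 + (10/9)*(-15) = 10 - 50/3 = -20/3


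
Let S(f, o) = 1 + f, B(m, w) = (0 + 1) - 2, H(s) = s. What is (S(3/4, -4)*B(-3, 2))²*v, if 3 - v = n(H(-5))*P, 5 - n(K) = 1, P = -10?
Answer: 2107/16 ≈ 131.69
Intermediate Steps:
B(m, w) = -1 (B(m, w) = 1 - 2 = -1)
n(K) = 4 (n(K) = 5 - 1*1 = 5 - 1 = 4)
v = 43 (v = 3 - 4*(-10) = 3 - 1*(-40) = 3 + 40 = 43)
(S(3/4, -4)*B(-3, 2))²*v = ((1 + 3/4)*(-1))²*43 = ((1 + 3*(¼))*(-1))²*43 = ((1 + ¾)*(-1))²*43 = ((7/4)*(-1))²*43 = (-7/4)²*43 = (49/16)*43 = 2107/16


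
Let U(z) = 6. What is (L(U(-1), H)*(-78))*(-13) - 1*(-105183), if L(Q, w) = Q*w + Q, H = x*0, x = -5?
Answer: 111267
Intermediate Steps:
H = 0 (H = -5*0 = 0)
L(Q, w) = Q + Q*w
(L(U(-1), H)*(-78))*(-13) - 1*(-105183) = ((6*(1 + 0))*(-78))*(-13) - 1*(-105183) = ((6*1)*(-78))*(-13) + 105183 = (6*(-78))*(-13) + 105183 = -468*(-13) + 105183 = 6084 + 105183 = 111267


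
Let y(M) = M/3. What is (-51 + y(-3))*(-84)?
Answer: 4368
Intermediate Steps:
y(M) = M/3 (y(M) = M*(⅓) = M/3)
(-51 + y(-3))*(-84) = (-51 + (⅓)*(-3))*(-84) = (-51 - 1)*(-84) = -52*(-84) = 4368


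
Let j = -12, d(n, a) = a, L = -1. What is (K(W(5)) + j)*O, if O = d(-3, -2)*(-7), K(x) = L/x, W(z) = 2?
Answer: -175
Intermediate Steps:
K(x) = -1/x
O = 14 (O = -2*(-7) = 14)
(K(W(5)) + j)*O = (-1/2 - 12)*14 = (-1*½ - 12)*14 = (-½ - 12)*14 = -25/2*14 = -175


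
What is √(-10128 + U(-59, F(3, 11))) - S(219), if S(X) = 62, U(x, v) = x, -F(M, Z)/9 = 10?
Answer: -62 + I*√10187 ≈ -62.0 + 100.93*I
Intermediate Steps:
F(M, Z) = -90 (F(M, Z) = -9*10 = -90)
√(-10128 + U(-59, F(3, 11))) - S(219) = √(-10128 - 59) - 1*62 = √(-10187) - 62 = I*√10187 - 62 = -62 + I*√10187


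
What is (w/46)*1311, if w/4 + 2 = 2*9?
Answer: 1824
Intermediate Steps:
w = 64 (w = -8 + 4*(2*9) = -8 + 4*18 = -8 + 72 = 64)
(w/46)*1311 = (64/46)*1311 = (64*(1/46))*1311 = (32/23)*1311 = 1824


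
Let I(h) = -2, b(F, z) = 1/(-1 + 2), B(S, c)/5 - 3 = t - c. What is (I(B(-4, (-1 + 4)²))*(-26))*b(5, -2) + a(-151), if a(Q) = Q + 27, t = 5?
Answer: -72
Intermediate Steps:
B(S, c) = 40 - 5*c (B(S, c) = 15 + 5*(5 - c) = 15 + (25 - 5*c) = 40 - 5*c)
b(F, z) = 1 (b(F, z) = 1/1 = 1)
a(Q) = 27 + Q
(I(B(-4, (-1 + 4)²))*(-26))*b(5, -2) + a(-151) = -2*(-26)*1 + (27 - 151) = 52*1 - 124 = 52 - 124 = -72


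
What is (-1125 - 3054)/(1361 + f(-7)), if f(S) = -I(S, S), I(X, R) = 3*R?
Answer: -4179/1382 ≈ -3.0239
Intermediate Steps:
f(S) = -3*S
(-1125 - 3054)/(1361 + f(-7)) = (-1125 - 3054)/(1361 - 3*(-7)) = -4179/(1361 + 21) = -4179/1382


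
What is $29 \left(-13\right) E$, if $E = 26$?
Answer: $-9802$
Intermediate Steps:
$29 \left(-13\right) E = 29 \left(-13\right) 26 = \left(-377\right) 26 = -9802$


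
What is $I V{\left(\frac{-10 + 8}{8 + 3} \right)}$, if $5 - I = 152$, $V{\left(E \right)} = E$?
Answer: $\frac{294}{11} \approx 26.727$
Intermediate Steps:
$I = -147$ ($I = 5 - 152 = -147$)
$I V{\left(\frac{-10 + 8}{8 + 3} \right)} = - 147 \frac{-10 + 8}{8 + 3} = - 147 \left(- \frac{2}{11}\right) = - 147 \left(\left(-2\right) \frac{1}{11}\right) = \left(-147\right) \left(- \frac{2}{11}\right) = \frac{294}{11}$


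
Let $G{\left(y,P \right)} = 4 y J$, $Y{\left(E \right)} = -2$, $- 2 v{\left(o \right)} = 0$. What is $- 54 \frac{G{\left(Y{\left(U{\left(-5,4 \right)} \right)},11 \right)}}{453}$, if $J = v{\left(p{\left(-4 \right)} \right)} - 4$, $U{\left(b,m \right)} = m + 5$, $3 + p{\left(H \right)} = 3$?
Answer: $- \frac{576}{151} \approx -3.8146$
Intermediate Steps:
$p{\left(H \right)} = 0$ ($p{\left(H \right)} = -3 + 3 = 0$)
$v{\left(o \right)} = 0$ ($v{\left(o \right)} = \left(- \frac{1}{2}\right) 0 = 0$)
$U{\left(b,m \right)} = 5 + m$
$J = -4$ ($J = 0 - 4 = -4$)
$G{\left(y,P \right)} = - 16 y$ ($G{\left(y,P \right)} = 4 y \left(-4\right) = - 16 y$)
$- 54 \frac{G{\left(Y{\left(U{\left(-5,4 \right)} \right)},11 \right)}}{453} = - 54 \frac{\left(-16\right) \left(-2\right)}{453} = - 54 \cdot 32 \cdot \frac{1}{453} = \left(-54\right) \frac{32}{453} = - \frac{576}{151}$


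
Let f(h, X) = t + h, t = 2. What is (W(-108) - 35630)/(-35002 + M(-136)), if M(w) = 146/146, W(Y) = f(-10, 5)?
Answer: 35638/35001 ≈ 1.0182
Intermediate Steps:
f(h, X) = 2 + h
W(Y) = -8 (W(Y) = 2 - 10 = -8)
M(w) = 1 (M(w) = 146*(1/146) = 1)
(W(-108) - 35630)/(-35002 + M(-136)) = (-8 - 35630)/(-35002 + 1) = -35638/(-35001) = -35638*(-1/35001) = 35638/35001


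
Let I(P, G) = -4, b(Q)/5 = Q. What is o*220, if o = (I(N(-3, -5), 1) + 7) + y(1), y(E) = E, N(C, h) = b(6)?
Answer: 880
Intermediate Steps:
b(Q) = 5*Q
N(C, h) = 30 (N(C, h) = 5*6 = 30)
o = 4 (o = (-4 + 7) + 1 = 3 + 1 = 4)
o*220 = 4*220 = 880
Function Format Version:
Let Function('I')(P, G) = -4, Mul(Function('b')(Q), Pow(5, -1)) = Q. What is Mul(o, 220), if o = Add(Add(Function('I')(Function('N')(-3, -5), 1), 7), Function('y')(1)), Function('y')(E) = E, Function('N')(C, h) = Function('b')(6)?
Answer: 880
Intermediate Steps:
Function('b')(Q) = Mul(5, Q)
Function('N')(C, h) = 30 (Function('N')(C, h) = Mul(5, 6) = 30)
o = 4 (o = Add(Add(-4, 7), 1) = Add(3, 1) = 4)
Mul(o, 220) = Mul(4, 220) = 880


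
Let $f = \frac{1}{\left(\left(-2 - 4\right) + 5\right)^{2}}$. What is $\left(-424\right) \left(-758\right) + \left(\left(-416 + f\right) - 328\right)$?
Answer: $320649$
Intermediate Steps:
$f = 1$ ($f = \frac{1}{\left(-6 + 5\right)^{2}} = \frac{1}{\left(-1\right)^{2}} = 1^{-1} = 1$)
$\left(-424\right) \left(-758\right) + \left(\left(-416 + f\right) - 328\right) = \left(-424\right) \left(-758\right) + \left(\left(-416 + 1\right) - 328\right) = 321392 - 743 = 320649$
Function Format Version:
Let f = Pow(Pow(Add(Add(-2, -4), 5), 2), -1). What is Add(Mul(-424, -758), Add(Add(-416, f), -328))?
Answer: 320649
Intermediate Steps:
f = 1 (f = Pow(Pow(Add(-6, 5), 2), -1) = Pow(Pow(-1, 2), -1) = Pow(1, -1) = 1)
Add(Mul(-424, -758), Add(Add(-416, f), -328)) = Add(Mul(-424, -758), Add(Add(-416, 1), -328)) = Add(321392, Add(-415, -328)) = Add(321392, -743) = 320649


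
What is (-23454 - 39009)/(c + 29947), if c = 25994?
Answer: -20821/18647 ≈ -1.1166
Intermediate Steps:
(-23454 - 39009)/(c + 29947) = (-23454 - 39009)/(25994 + 29947) = -62463/55941 = -62463*1/55941 = -20821/18647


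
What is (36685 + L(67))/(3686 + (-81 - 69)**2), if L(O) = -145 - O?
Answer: 36473/26186 ≈ 1.3928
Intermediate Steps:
(36685 + L(67))/(3686 + (-81 - 69)**2) = (36685 + (-145 - 1*67))/(3686 + (-81 - 69)**2) = (36685 + (-145 - 67))/(3686 + (-150)**2) = (36685 - 212)/(3686 + 22500) = 36473/26186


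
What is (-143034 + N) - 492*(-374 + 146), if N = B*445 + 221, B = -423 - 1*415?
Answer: -403547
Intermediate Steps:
B = -838 (B = -423 - 415 = -838)
N = -372689 (N = -838*445 + 221 = -372910 + 221 = -372689)
(-143034 + N) - 492*(-374 + 146) = (-143034 - 372689) - 492*(-374 + 146) = -515723 - 492*(-228) = -515723 + 112176 = -403547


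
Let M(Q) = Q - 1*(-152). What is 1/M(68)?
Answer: 1/220 ≈ 0.0045455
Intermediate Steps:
M(Q) = 152 + Q (M(Q) = Q + 152 = 152 + Q)
1/M(68) = 1/(152 + 68) = 1/220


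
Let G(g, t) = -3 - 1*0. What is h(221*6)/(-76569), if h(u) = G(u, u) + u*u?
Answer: -586091/25523 ≈ -22.963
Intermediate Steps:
G(g, t) = -3 (G(g, t) = -3 + 0 = -3)
h(u) = -3 + u² (h(u) = -3 + u*u = -3 + u²)
h(221*6)/(-76569) = (-3 + (221*6)²)/(-76569) = (-3 + 1326²)*(-1/76569) = (-3 + 1758276)*(-1/76569) = 1758273*(-1/76569) = -586091/25523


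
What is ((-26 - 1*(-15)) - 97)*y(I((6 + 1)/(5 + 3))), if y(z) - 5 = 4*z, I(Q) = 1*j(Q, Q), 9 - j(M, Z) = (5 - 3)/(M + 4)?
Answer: -55260/13 ≈ -4250.8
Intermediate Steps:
j(M, Z) = 9 - 2/(4 + M) (j(M, Z) = 9 - (5 - 3)/(M + 4) = 9 - 2/(4 + M))
I(Q) = (34 + 9*Q)/(4 + Q) (I(Q) = 1*((34 + 9*Q)/(4 + Q)) = (34 + 9*Q)/(4 + Q))
y(z) = 5 + 4*z
((-26 - 1*(-15)) - 97)*y(I((6 + 1)/(5 + 3))) = ((-26 - 1*(-15)) - 97)*(5 + 4*((34 + 9*((6 + 1)/(5 + 3)))/(4 + (6 + 1)/(5 + 3)))) = ((-26 + 15) - 97)*(5 + 4*((34 + 9*(7/8))/(4 + 7/8))) = (-11 - 97)*(5 + 4*((34 + 9*(7*(1/8)))/(4 + 7*(1/8)))) = -108*(5 + 4*((34 + 9*(7/8))/(4 + 7/8))) = -108*(5 + 4*((34 + 63/8)/(39/8))) = -108*(5 + 4*((8/39)*(335/8))) = -108*(5 + 4*(335/39)) = -108*(5 + 1340/39) = -108*1535/39 = -55260/13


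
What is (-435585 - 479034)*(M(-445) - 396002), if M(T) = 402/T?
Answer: 161175341867748/445 ≈ 3.6219e+11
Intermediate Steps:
(-435585 - 479034)*(M(-445) - 396002) = (-435585 - 479034)*(402/(-445) - 396002) = -914619*(402*(-1/445) - 396002) = -914619*(-402/445 - 396002) = -914619*(-176221292/445) = 161175341867748/445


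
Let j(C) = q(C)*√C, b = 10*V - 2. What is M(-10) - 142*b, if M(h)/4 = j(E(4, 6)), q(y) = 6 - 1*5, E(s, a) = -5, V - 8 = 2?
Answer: -13916 + 4*I*√5 ≈ -13916.0 + 8.9443*I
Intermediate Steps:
V = 10 (V = 8 + 2 = 10)
b = 98 (b = 10*10 - 2 = 100 - 2 = 98)
q(y) = 1 (q(y) = 6 - 5 = 1)
j(C) = √C (j(C) = 1*√C = √C)
M(h) = 4*I*√5 (M(h) = 4*√(-5) = 4*(I*√5) = 4*I*√5)
M(-10) - 142*b = 4*I*√5 - 142*98 = 4*I*√5 - 13916 = -13916 + 4*I*√5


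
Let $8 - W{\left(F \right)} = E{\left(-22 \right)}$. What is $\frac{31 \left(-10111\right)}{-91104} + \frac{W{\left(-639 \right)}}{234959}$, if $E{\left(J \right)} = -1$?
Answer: $\frac{73646603855}{21405704736} \approx 3.4405$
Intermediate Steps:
$W{\left(F \right)} = 9$ ($W{\left(F \right)} = 8 - -1 = 8 + 1 = 9$)
$\frac{31 \left(-10111\right)}{-91104} + \frac{W{\left(-639 \right)}}{234959} = \frac{31 \left(-10111\right)}{-91104} + \frac{9}{234959} = \left(-313441\right) \left(- \frac{1}{91104}\right) + 9 \cdot \frac{1}{234959} = \frac{313441}{91104} + \frac{9}{234959} = \frac{73646603855}{21405704736}$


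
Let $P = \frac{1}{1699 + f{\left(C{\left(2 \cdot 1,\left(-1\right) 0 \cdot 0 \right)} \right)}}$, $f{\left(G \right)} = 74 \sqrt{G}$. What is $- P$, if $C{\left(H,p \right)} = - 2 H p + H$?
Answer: $- \frac{1699}{2875649} + \frac{74 \sqrt{2}}{2875649} \approx -0.00055443$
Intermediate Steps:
$C{\left(H,p \right)} = H - 2 H p$ ($C{\left(H,p \right)} = - 2 H p + H = H - 2 H p$)
$P = \frac{1}{1699 + 74 \sqrt{2}}$ ($P = \frac{1}{1699 + 74 \sqrt{2 \cdot 1 \left(1 - 2 \left(-1\right) 0 \cdot 0\right)}} = \frac{1}{1699 + 74 \sqrt{2 \left(1 - 2 \cdot 0 \cdot 0\right)}} = \frac{1}{1699 + 74 \sqrt{2 \left(1 - 0\right)}} = \frac{1}{1699 + 74 \sqrt{2 \left(1 + 0\right)}} = \frac{1}{1699 + 74 \sqrt{2 \cdot 1}} = \frac{1}{1699 + 74 \sqrt{2}} \approx 0.00055443$)
$- P = - (\frac{1699}{2875649} - \frac{74 \sqrt{2}}{2875649}) = - \frac{1699}{2875649} + \frac{74 \sqrt{2}}{2875649}$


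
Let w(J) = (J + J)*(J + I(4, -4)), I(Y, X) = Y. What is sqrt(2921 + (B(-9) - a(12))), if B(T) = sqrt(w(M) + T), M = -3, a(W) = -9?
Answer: sqrt(2930 + I*sqrt(15)) ≈ 54.13 + 0.0358*I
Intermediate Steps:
w(J) = 2*J*(4 + J) (w(J) = (J + J)*(J + 4) = (2*J)*(4 + J) = 2*J*(4 + J))
B(T) = sqrt(-6 + T) (B(T) = sqrt(2*(-3)*(4 - 3) + T) = sqrt(2*(-3)*1 + T) = sqrt(-6 + T))
sqrt(2921 + (B(-9) - a(12))) = sqrt(2921 + (sqrt(-6 - 9) - 1*(-9))) = sqrt(2921 + (sqrt(-15) + 9)) = sqrt(2921 + (I*sqrt(15) + 9)) = sqrt(2921 + (9 + I*sqrt(15))) = sqrt(2930 + I*sqrt(15))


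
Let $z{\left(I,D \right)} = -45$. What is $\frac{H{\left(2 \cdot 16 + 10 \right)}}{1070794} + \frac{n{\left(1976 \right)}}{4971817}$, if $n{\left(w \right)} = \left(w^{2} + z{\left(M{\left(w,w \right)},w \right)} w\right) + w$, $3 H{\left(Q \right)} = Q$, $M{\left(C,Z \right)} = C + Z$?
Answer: $\frac{2043983522623}{2661895906349} \approx 0.76787$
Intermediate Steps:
$H{\left(Q \right)} = \frac{Q}{3}$
$n{\left(w \right)} = w^{2} - 44 w$ ($n{\left(w \right)} = \left(w^{2} - 45 w\right) + w = w^{2} - 44 w$)
$\frac{H{\left(2 \cdot 16 + 10 \right)}}{1070794} + \frac{n{\left(1976 \right)}}{4971817} = \frac{\frac{1}{3} \left(2 \cdot 16 + 10\right)}{1070794} + \frac{1976 \left(-44 + 1976\right)}{4971817} = \frac{32 + 10}{3} \cdot \frac{1}{1070794} + 1976 \cdot 1932 \cdot \frac{1}{4971817} = \frac{1}{3} \cdot 42 \cdot \frac{1}{1070794} + 3817632 \cdot \frac{1}{4971817} = 14 \cdot \frac{1}{1070794} + \frac{3817632}{4971817} = \frac{7}{535397} + \frac{3817632}{4971817} = \frac{2043983522623}{2661895906349}$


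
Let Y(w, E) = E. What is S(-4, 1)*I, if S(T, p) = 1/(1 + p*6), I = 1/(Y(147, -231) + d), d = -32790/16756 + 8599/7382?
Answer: -15461599/25087130152 ≈ -0.00061632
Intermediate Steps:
d = -12246367/15461599 (d = -32790*1/16756 + 8599*(1/7382) = -16395/8378 + 8599/7382 = -12246367/15461599 ≈ -0.79205)
I = -15461599/3583875736 (I = 1/(-231 - 12246367/15461599) = 1/(-3583875736/15461599) = -15461599/3583875736 ≈ -0.0043142)
S(T, p) = 1/(1 + 6*p)
S(-4, 1)*I = -15461599/3583875736/(1 + 6*1) = -15461599/3583875736/(1 + 6) = -15461599/3583875736/7 = (⅐)*(-15461599/3583875736) = -15461599/25087130152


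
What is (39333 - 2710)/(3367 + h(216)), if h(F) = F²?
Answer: 36623/50023 ≈ 0.73212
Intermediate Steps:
(39333 - 2710)/(3367 + h(216)) = (39333 - 2710)/(3367 + 216²) = 36623/(3367 + 46656) = 36623/50023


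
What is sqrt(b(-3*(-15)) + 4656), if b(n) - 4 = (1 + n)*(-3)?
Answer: sqrt(4522) ≈ 67.246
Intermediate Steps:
b(n) = 1 - 3*n (b(n) = 4 + (1 + n)*(-3) = 4 + (-3 - 3*n) = 1 - 3*n)
sqrt(b(-3*(-15)) + 4656) = sqrt((1 - (-9)*(-15)) + 4656) = sqrt((1 - 3*45) + 4656) = sqrt((1 - 135) + 4656) = sqrt(-134 + 4656) = sqrt(4522)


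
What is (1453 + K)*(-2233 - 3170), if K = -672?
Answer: -4219743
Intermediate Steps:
(1453 + K)*(-2233 - 3170) = (1453 - 672)*(-2233 - 3170) = 781*(-5403) = -4219743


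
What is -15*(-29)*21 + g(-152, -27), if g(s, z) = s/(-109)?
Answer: 995867/109 ≈ 9136.4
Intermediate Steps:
g(s, z) = -s/109 (g(s, z) = s*(-1/109) = -s/109)
-15*(-29)*21 + g(-152, -27) = -15*(-29)*21 - 1/109*(-152) = 435*21 + 152/109 = 9135 + 152/109 = 995867/109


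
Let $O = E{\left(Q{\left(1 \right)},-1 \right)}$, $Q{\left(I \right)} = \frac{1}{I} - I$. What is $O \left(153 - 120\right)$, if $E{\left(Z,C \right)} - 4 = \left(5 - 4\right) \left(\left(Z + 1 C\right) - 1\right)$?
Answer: $66$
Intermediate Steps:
$E{\left(Z,C \right)} = 3 + C + Z$ ($E{\left(Z,C \right)} = 4 + \left(5 - 4\right) \left(\left(Z + 1 C\right) - 1\right) = 4 + 1 \left(\left(Z + C\right) - 1\right) = 4 + 1 \left(\left(C + Z\right) - 1\right) = 4 + 1 \left(-1 + C + Z\right) = 4 + \left(-1 + C + Z\right) = 3 + C + Z$)
$O = 2$ ($O = 3 - 1 + \left(1^{-1} - 1\right) = 3 - 1 + \left(1 - 1\right) = 3 - 1 + 0 = 2$)
$O \left(153 - 120\right) = 2 \left(153 - 120\right) = 2 \cdot 33 = 66$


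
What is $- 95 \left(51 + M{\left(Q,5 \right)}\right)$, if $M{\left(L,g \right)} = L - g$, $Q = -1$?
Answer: $-4275$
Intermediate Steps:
$- 95 \left(51 + M{\left(Q,5 \right)}\right) = - 95 \left(51 - 6\right) = \left(-95\right) 45 = -4275$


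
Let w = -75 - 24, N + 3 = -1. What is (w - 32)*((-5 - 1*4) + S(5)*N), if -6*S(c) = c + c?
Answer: 917/3 ≈ 305.67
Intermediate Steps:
S(c) = -c/3 (S(c) = -(c + c)/6 = -c/3)
N = -4 (N = -3 - 1 = -4)
w = -99
(w - 32)*((-5 - 1*4) + S(5)*N) = (-99 - 32)*((-5 - 1*4) - 1/3*5*(-4)) = -131*((-5 - 4) - 5/3*(-4)) = -131*(-9 + 20/3) = -131*(-7/3) = 917/3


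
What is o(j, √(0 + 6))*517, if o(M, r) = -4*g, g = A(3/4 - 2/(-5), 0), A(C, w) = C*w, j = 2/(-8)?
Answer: 0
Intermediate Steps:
j = -¼ (j = 2*(-⅛) = -¼ ≈ -0.25000)
g = 0 (g = (3/4 - 2/(-5))*0 = (3*(¼) - 2*(-⅕))*0 = (¾ + ⅖)*0 = (23/20)*0 = 0)
o(M, r) = 0 (o(M, r) = -4*0 = 0)
o(j, √(0 + 6))*517 = 0*517 = 0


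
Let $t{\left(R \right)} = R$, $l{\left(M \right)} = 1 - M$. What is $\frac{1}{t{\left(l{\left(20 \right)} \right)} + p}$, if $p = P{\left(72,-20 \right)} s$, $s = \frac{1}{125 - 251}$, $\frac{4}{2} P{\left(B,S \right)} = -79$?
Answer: $- \frac{252}{4709} \approx -0.053515$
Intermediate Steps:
$P{\left(B,S \right)} = - \frac{79}{2}$ ($P{\left(B,S \right)} = \frac{1}{2} \left(-79\right) = - \frac{79}{2}$)
$s = - \frac{1}{126}$ ($s = \frac{1}{-126} = - \frac{1}{126} \approx -0.0079365$)
$p = \frac{79}{252}$ ($p = \left(- \frac{79}{2}\right) \left(- \frac{1}{126}\right) = \frac{79}{252} \approx 0.31349$)
$\frac{1}{t{\left(l{\left(20 \right)} \right)} + p} = \frac{1}{\left(1 - 20\right) + \frac{79}{252}} = \frac{1}{-19 + \frac{79}{252}} = \frac{1}{- \frac{4709}{252}} = - \frac{252}{4709}$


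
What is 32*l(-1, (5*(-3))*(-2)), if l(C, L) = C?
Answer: -32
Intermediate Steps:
32*l(-1, (5*(-3))*(-2)) = 32*(-1) = -32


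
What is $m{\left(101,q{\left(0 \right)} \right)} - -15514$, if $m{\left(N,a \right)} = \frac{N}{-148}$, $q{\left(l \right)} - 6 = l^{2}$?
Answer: $\frac{2295971}{148} \approx 15513.0$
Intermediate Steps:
$q{\left(l \right)} = 6 + l^{2}$
$m{\left(N,a \right)} = - \frac{N}{148}$ ($m{\left(N,a \right)} = N \left(- \frac{1}{148}\right) = - \frac{N}{148}$)
$m{\left(101,q{\left(0 \right)} \right)} - -15514 = \left(- \frac{1}{148}\right) 101 - -15514 = - \frac{101}{148} + 15514 = \frac{2295971}{148}$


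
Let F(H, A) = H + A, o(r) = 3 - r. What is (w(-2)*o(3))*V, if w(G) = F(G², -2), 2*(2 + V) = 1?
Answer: 0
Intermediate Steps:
V = -3/2 (V = -2 + (½)*1 = -2 + ½ = -3/2 ≈ -1.5000)
F(H, A) = A + H
w(G) = -2 + G²
(w(-2)*o(3))*V = ((-2 + (-2)²)*(3 - 1*3))*(-3/2) = ((-2 + 4)*(3 - 3))*(-3/2) = (2*0)*(-3/2) = 0*(-3/2) = 0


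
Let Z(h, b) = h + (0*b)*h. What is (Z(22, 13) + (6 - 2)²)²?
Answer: 1444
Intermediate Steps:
Z(h, b) = h (Z(h, b) = h + 0*h = h + 0 = h)
(Z(22, 13) + (6 - 2)²)² = (22 + (6 - 2)²)² = (22 + 4²)² = (22 + 16)² = 38² = 1444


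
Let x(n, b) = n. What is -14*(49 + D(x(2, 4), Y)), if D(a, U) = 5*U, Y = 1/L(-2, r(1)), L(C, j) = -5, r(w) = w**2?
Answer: -672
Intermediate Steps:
Y = -1/5 (Y = 1/(-5) = -1/5 ≈ -0.20000)
-14*(49 + D(x(2, 4), Y)) = -14*(49 + 5*(-1/5)) = -14*(49 - 1) = -14*48 = -672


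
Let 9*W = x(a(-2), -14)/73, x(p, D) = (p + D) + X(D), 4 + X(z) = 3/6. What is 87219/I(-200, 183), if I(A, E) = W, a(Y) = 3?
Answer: -114605766/29 ≈ -3.9519e+6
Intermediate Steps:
X(z) = -7/2 (X(z) = -4 + 3/6 = -4 + 3*(⅙) = -4 + ½ = -7/2)
x(p, D) = -7/2 + D + p (x(p, D) = (p + D) - 7/2 = (D + p) - 7/2 = -7/2 + D + p)
W = -29/1314 (W = ((-7/2 - 14 + 3)/73)/9 = (-29/2*1/73)/9 = (⅑)*(-29/146) = -29/1314 ≈ -0.022070)
I(A, E) = -29/1314
87219/I(-200, 183) = 87219/(-29/1314) = 87219*(-1314/29) = -114605766/29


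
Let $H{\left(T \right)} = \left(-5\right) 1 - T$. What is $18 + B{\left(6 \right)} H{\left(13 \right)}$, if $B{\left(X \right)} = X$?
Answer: $-90$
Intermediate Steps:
$H{\left(T \right)} = -5 - T$
$18 + B{\left(6 \right)} H{\left(13 \right)} = 18 + 6 \left(-5 - 13\right) = 18 + 6 \left(-18\right) = 18 - 108 = -90$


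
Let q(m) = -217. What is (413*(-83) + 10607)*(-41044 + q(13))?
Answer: 976730392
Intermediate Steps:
(413*(-83) + 10607)*(-41044 + q(13)) = (413*(-83) + 10607)*(-41044 - 217) = (-34279 + 10607)*(-41261) = -23672*(-41261) = 976730392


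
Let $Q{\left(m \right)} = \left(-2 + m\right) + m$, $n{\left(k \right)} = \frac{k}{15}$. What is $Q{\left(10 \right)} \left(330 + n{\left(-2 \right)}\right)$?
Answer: $\frac{29688}{5} \approx 5937.6$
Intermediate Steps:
$n{\left(k \right)} = \frac{k}{15}$ ($n{\left(k \right)} = k \frac{1}{15} = \frac{k}{15}$)
$Q{\left(m \right)} = -2 + 2 m$
$Q{\left(10 \right)} \left(330 + n{\left(-2 \right)}\right) = \left(-2 + 2 \cdot 10\right) \left(330 + \frac{1}{15} \left(-2\right)\right) = \left(-2 + 20\right) \left(330 - \frac{2}{15}\right) = 18 \cdot \frac{4948}{15} = \frac{29688}{5}$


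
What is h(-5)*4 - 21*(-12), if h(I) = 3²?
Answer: 288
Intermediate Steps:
h(I) = 9
h(-5)*4 - 21*(-12) = 9*4 - 21*(-12) = 36 + 252 = 288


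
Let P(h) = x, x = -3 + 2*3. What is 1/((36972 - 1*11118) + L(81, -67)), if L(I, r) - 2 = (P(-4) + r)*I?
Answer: 1/20672 ≈ 4.8375e-5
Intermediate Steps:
x = 3 (x = -3 + 6 = 3)
P(h) = 3
L(I, r) = 2 + I*(3 + r) (L(I, r) = 2 + (3 + r)*I = 2 + I*(3 + r))
1/((36972 - 1*11118) + L(81, -67)) = 1/((36972 - 1*11118) + (2 + 3*81 + 81*(-67))) = 1/((36972 - 11118) + (2 + 243 - 5427)) = 1/(25854 - 5182) = 1/20672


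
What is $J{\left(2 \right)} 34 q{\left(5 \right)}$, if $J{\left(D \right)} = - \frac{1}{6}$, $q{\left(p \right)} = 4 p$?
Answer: $- \frac{340}{3} \approx -113.33$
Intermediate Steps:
$J{\left(D \right)} = - \frac{1}{6}$ ($J{\left(D \right)} = \left(-1\right) \frac{1}{6} = - \frac{1}{6}$)
$J{\left(2 \right)} 34 q{\left(5 \right)} = \left(- \frac{1}{6}\right) 34 \cdot 4 \cdot 5 = \left(- \frac{17}{3}\right) 20 = - \frac{340}{3}$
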